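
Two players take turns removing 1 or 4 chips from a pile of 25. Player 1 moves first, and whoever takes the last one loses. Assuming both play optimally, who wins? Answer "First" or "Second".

First

Mark each pile size as W (mover wins) or L (mover loses):
i:   0  1  2  3  4  5  6  7  8  9 10 11 12 13 14 15 16 17 18 19 20 21 22 23 24 25
     W  L  W  L  W  W  L  W  L  W  W  L  W  L  W  W  L  W  L  W  W  L  W  L  W  W
Position 25 is W, so the first player wins.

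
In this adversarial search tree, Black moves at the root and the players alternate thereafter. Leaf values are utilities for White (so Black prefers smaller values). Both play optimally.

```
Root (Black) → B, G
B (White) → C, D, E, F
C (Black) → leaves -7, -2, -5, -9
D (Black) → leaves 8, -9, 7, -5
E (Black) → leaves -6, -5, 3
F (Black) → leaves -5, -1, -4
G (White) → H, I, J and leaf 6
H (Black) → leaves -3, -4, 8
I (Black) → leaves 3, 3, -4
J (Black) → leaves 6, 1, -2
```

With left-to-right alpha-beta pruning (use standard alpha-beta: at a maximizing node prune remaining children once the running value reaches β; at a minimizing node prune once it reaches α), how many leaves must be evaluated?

C [α=-∞,β=+∞]: v=-9
D [α=-9,β=+∞]: v=-9 after child 2 ≤ α → α-cutoff, skip 2
E [α=-9,β=+∞]: v=-6
F [α=-6,β=+∞]: v=-5
B [α=-∞,β=+∞]: v=-5
H [α=-∞,β=-5]: v=-4
G [α=-∞,β=-5]: v=-4 after child 1 ≥ β → β-cutoff, skip 3
Root [α=-∞,β=+∞]: v=-5
Leaves evaluated: 15 of 24.

15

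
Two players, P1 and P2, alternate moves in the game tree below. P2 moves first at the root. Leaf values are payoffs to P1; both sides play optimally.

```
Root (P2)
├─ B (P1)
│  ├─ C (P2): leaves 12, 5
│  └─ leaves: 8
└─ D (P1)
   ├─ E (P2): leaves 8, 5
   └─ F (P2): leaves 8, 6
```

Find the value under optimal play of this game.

6

C (P2): min(12, 5) = 5
B (P1): max(5, 8) = 8
E (P2): min(8, 5) = 5
F (P2): min(8, 6) = 6
D (P1): max(5, 6) = 6
Root (P2): min(8, 6) = 6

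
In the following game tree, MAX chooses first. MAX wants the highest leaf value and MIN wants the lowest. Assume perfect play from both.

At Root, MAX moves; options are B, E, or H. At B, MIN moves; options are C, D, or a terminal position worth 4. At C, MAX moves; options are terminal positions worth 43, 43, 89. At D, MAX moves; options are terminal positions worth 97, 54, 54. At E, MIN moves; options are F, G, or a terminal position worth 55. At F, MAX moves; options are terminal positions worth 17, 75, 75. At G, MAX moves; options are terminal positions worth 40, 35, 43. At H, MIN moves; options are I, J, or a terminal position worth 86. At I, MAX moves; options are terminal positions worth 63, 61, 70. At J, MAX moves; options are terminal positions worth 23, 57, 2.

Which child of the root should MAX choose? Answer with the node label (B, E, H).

C (MAX): max(43, 43, 89) = 89
D (MAX): max(97, 54, 54) = 97
B (MIN): min(89, 97, 4) = 4
F (MAX): max(17, 75, 75) = 75
G (MAX): max(40, 35, 43) = 43
E (MIN): min(75, 43, 55) = 43
I (MAX): max(63, 61, 70) = 70
J (MAX): max(23, 57, 2) = 57
H (MIN): min(70, 57, 86) = 57
Root (MAX): max(4, 43, 57) = 57
MAX picks the child with the highest value: H (value 57).

H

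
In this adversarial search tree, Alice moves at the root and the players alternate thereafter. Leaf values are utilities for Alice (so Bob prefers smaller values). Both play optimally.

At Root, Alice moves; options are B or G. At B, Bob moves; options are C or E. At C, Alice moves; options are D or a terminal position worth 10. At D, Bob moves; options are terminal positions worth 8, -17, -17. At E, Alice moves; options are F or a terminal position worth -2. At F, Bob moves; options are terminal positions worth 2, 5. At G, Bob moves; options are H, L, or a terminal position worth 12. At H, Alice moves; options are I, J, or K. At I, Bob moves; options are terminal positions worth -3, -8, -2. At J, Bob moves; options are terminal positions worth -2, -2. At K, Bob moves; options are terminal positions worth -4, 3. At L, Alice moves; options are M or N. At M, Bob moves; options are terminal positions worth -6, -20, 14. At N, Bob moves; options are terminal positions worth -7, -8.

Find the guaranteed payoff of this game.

D (Bob): min(8, -17, -17) = -17
C (Alice): max(-17, 10) = 10
F (Bob): min(2, 5) = 2
E (Alice): max(2, -2) = 2
B (Bob): min(10, 2) = 2
I (Bob): min(-3, -8, -2) = -8
J (Bob): min(-2, -2) = -2
K (Bob): min(-4, 3) = -4
H (Alice): max(-8, -2, -4) = -2
M (Bob): min(-6, -20, 14) = -20
N (Bob): min(-7, -8) = -8
L (Alice): max(-20, -8) = -8
G (Bob): min(-2, -8, 12) = -8
Root (Alice): max(2, -8) = 2

2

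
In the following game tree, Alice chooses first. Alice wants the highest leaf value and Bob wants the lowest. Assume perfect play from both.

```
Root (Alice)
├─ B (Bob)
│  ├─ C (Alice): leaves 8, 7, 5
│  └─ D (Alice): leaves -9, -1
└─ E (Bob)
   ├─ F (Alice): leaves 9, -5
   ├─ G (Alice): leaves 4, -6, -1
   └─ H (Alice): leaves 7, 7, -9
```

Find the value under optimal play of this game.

C (Alice): max(8, 7, 5) = 8
D (Alice): max(-9, -1) = -1
B (Bob): min(8, -1) = -1
F (Alice): max(9, -5) = 9
G (Alice): max(4, -6, -1) = 4
H (Alice): max(7, 7, -9) = 7
E (Bob): min(9, 4, 7) = 4
Root (Alice): max(-1, 4) = 4

4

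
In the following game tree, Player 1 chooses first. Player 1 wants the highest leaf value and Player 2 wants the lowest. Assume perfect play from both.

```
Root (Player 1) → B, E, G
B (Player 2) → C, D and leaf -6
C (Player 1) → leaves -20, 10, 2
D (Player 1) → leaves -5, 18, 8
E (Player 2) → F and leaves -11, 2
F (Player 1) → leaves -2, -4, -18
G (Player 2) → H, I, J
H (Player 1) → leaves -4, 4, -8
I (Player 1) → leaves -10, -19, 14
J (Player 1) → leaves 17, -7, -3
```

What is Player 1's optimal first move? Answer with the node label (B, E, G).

C (Player 1): max(-20, 10, 2) = 10
D (Player 1): max(-5, 18, 8) = 18
B (Player 2): min(10, 18, -6) = -6
F (Player 1): max(-2, -4, -18) = -2
E (Player 2): min(-2, -11, 2) = -11
H (Player 1): max(-4, 4, -8) = 4
I (Player 1): max(-10, -19, 14) = 14
J (Player 1): max(17, -7, -3) = 17
G (Player 2): min(4, 14, 17) = 4
Root (Player 1): max(-6, -11, 4) = 4
Player 1 picks the child with the highest value: G (value 4).

G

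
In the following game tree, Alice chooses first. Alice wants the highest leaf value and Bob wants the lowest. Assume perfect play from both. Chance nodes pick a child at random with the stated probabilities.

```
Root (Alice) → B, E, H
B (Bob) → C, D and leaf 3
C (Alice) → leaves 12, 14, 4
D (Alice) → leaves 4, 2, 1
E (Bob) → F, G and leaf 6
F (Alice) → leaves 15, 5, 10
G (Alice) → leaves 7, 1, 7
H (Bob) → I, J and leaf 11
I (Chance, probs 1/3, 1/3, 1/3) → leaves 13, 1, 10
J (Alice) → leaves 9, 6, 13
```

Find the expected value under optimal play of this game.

C (Alice): max(12, 14, 4) = 14
D (Alice): max(4, 2, 1) = 4
B (Bob): min(14, 4, 3) = 3
F (Alice): max(15, 5, 10) = 15
G (Alice): max(7, 1, 7) = 7
E (Bob): min(15, 7, 6) = 6
I (Chance): 1/3·13 + 1/3·1 + 1/3·10 = 8
J (Alice): max(9, 6, 13) = 13
H (Bob): min(8, 13, 11) = 8
Root (Alice): max(3, 6, 8) = 8

8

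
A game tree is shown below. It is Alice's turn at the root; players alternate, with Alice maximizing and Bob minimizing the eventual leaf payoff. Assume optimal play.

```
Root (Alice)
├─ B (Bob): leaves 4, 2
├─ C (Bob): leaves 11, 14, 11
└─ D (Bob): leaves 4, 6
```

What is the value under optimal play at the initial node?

B (Bob): min(4, 2) = 2
C (Bob): min(11, 14, 11) = 11
D (Bob): min(4, 6) = 4
Root (Alice): max(2, 11, 4) = 11

11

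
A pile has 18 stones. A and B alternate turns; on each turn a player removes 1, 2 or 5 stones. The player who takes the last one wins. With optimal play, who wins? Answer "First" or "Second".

Compute winning (W) and losing (L) positions by backward induction:
i:   0  1  2  3  4  5  6  7  8  9 10 11 12 13 14 15 16 17 18
     L  W  W  L  W  W  L  W  W  L  W  W  L  W  W  L  W  W  L
Position 18 is L, so the second player wins.

Second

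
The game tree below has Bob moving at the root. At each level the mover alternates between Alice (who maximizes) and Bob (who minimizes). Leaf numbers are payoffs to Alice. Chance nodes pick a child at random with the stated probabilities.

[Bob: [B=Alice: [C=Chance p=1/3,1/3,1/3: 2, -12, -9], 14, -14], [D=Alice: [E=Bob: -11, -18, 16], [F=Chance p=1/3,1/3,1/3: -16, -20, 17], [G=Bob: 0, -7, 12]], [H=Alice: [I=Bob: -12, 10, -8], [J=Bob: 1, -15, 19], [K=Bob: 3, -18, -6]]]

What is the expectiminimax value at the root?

-12

C (Chance): 1/3·2 + 1/3·-12 + 1/3·-9 = -6.33
B (Alice): max(-6.33, 14, -14) = 14
E (Bob): min(-11, -18, 16) = -18
F (Chance): 1/3·-16 + 1/3·-20 + 1/3·17 = -6.33
G (Bob): min(0, -7, 12) = -7
D (Alice): max(-18, -6.33, -7) = -6.33
I (Bob): min(-12, 10, -8) = -12
J (Bob): min(1, -15, 19) = -15
K (Bob): min(3, -18, -6) = -18
H (Alice): max(-12, -15, -18) = -12
Root (Bob): min(14, -6.33, -12) = -12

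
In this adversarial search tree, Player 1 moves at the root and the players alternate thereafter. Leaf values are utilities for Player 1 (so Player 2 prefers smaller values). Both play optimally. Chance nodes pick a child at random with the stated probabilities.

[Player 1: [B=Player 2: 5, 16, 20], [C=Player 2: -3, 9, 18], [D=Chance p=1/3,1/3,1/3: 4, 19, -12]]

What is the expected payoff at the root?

B (Player 2): min(5, 16, 20) = 5
C (Player 2): min(-3, 9, 18) = -3
D (Chance): 1/3·4 + 1/3·19 + 1/3·-12 = 3.67
Root (Player 1): max(5, -3, 3.67) = 5

5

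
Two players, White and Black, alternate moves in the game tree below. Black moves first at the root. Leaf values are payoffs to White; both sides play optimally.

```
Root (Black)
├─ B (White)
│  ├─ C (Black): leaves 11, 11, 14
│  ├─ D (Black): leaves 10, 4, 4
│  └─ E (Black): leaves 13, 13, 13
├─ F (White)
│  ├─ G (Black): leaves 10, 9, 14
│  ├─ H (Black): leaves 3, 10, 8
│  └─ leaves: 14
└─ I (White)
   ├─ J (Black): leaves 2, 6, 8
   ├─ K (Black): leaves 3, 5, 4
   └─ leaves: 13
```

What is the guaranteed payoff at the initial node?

C (Black): min(11, 11, 14) = 11
D (Black): min(10, 4, 4) = 4
E (Black): min(13, 13, 13) = 13
B (White): max(11, 4, 13) = 13
G (Black): min(10, 9, 14) = 9
H (Black): min(3, 10, 8) = 3
F (White): max(9, 3, 14) = 14
J (Black): min(2, 6, 8) = 2
K (Black): min(3, 5, 4) = 3
I (White): max(2, 3, 13) = 13
Root (Black): min(13, 14, 13) = 13

13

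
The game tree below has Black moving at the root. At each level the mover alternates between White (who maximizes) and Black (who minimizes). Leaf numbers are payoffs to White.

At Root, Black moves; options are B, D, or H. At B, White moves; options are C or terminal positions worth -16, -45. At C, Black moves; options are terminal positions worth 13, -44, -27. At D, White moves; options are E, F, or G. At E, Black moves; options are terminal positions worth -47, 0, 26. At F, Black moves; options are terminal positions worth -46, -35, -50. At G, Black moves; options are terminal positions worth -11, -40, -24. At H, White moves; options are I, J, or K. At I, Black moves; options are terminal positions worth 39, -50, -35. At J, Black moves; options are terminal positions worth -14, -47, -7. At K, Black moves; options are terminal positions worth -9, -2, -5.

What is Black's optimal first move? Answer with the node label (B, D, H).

C (Black): min(13, -44, -27) = -44
B (White): max(-44, -16, -45) = -16
E (Black): min(-47, 0, 26) = -47
F (Black): min(-46, -35, -50) = -50
G (Black): min(-11, -40, -24) = -40
D (White): max(-47, -50, -40) = -40
I (Black): min(39, -50, -35) = -50
J (Black): min(-14, -47, -7) = -47
K (Black): min(-9, -2, -5) = -9
H (White): max(-50, -47, -9) = -9
Root (Black): min(-16, -40, -9) = -40
Black picks the child with the lowest value: D (value -40).

D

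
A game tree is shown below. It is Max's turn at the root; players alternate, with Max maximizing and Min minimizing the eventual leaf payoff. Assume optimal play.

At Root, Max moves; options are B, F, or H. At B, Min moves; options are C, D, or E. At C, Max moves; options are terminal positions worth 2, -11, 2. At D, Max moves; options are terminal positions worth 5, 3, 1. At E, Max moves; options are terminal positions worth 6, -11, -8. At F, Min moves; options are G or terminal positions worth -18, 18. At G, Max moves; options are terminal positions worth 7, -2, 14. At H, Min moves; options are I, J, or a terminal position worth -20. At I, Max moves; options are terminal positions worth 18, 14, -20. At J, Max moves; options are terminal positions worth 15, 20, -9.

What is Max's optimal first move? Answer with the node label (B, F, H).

C (Max): max(2, -11, 2) = 2
D (Max): max(5, 3, 1) = 5
E (Max): max(6, -11, -8) = 6
B (Min): min(2, 5, 6) = 2
G (Max): max(7, -2, 14) = 14
F (Min): min(14, -18, 18) = -18
I (Max): max(18, 14, -20) = 18
J (Max): max(15, 20, -9) = 20
H (Min): min(18, 20, -20) = -20
Root (Max): max(2, -18, -20) = 2
Max picks the child with the highest value: B (value 2).

B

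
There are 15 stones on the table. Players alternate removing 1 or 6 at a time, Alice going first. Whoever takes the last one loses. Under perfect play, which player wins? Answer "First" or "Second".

W/L table (W = player to move can force a win):
i:   0  1  2  3  4  5  6  7  8  9 10 11 12 13 14 15
     W  L  W  L  W  L  W  W  L  W  L  W  L  W  W  L
Position 15 is L, so the second player wins.

Second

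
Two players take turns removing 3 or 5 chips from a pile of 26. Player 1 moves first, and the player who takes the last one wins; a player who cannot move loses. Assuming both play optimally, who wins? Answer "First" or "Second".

Second

i:   0  1  2  3  4  5  6  7  8  9 10 11 12 13 14 15 16 17 18 19 20 21 22 23 24 25 26
     L  L  L  W  W  W  W  W  L  L  L  W  W  W  W  W  L  L  L  W  W  W  W  W  L  L  L
Position 26 is L, so the second player wins.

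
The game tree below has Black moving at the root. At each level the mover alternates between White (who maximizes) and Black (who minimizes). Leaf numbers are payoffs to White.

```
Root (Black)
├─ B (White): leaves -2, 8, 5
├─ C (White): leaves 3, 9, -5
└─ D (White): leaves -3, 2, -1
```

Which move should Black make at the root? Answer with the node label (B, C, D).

B (White): max(-2, 8, 5) = 8
C (White): max(3, 9, -5) = 9
D (White): max(-3, 2, -1) = 2
Root (Black): min(8, 9, 2) = 2
Black picks the child with the lowest value: D (value 2).

D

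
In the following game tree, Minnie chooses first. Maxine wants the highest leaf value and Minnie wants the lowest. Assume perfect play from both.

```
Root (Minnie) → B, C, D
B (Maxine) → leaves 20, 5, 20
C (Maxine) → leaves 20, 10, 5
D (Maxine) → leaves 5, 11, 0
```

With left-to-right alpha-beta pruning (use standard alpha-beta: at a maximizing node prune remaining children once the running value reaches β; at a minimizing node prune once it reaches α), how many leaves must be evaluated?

B [α=-∞,β=+∞]: v=20
C [α=-∞,β=20]: v=20 after child 1 ≥ β → β-cutoff, skip 2
D [α=-∞,β=20]: v=11
Root [α=-∞,β=+∞]: v=11
Leaves evaluated: 7 of 9.

7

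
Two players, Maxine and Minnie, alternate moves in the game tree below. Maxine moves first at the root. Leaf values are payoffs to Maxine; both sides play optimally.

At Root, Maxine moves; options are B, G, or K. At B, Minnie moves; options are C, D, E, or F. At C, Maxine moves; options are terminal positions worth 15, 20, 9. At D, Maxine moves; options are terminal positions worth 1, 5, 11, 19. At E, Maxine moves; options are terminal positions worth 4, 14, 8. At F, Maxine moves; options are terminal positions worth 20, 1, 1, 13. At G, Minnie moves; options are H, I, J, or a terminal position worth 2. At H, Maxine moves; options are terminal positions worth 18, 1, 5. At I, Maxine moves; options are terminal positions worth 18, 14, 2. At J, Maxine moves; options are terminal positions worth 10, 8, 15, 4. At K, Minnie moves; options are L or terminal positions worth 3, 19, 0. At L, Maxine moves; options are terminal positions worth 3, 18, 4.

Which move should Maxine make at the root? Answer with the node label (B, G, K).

C (Maxine): max(15, 20, 9) = 20
D (Maxine): max(1, 5, 11, 19) = 19
E (Maxine): max(4, 14, 8) = 14
F (Maxine): max(20, 1, 1, 13) = 20
B (Minnie): min(20, 19, 14, 20) = 14
H (Maxine): max(18, 1, 5) = 18
I (Maxine): max(18, 14, 2) = 18
J (Maxine): max(10, 8, 15, 4) = 15
G (Minnie): min(18, 18, 15, 2) = 2
L (Maxine): max(3, 18, 4) = 18
K (Minnie): min(18, 3, 19, 0) = 0
Root (Maxine): max(14, 2, 0) = 14
Maxine picks the child with the highest value: B (value 14).

B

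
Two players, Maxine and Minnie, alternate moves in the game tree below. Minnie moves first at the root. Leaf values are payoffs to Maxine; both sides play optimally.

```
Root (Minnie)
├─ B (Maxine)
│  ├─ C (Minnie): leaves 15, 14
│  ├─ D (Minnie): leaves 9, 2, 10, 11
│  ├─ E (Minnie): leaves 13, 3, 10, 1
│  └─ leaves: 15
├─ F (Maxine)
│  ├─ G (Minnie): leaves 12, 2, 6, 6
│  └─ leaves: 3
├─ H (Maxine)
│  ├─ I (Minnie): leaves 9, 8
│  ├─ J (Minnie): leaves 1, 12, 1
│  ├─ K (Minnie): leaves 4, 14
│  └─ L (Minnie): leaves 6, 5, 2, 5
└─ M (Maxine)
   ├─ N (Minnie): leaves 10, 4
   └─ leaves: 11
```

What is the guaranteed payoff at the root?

C (Minnie): min(15, 14) = 14
D (Minnie): min(9, 2, 10, 11) = 2
E (Minnie): min(13, 3, 10, 1) = 1
B (Maxine): max(14, 2, 1, 15) = 15
G (Minnie): min(12, 2, 6, 6) = 2
F (Maxine): max(2, 3) = 3
I (Minnie): min(9, 8) = 8
J (Minnie): min(1, 12, 1) = 1
K (Minnie): min(4, 14) = 4
L (Minnie): min(6, 5, 2, 5) = 2
H (Maxine): max(8, 1, 4, 2) = 8
N (Minnie): min(10, 4) = 4
M (Maxine): max(4, 11) = 11
Root (Minnie): min(15, 3, 8, 11) = 3

3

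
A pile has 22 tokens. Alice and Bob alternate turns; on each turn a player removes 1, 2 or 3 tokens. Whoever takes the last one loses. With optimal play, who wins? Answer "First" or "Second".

Mark each pile size as W (mover wins) or L (mover loses):
i:   0  1  2  3  4  5  6  7  8  9 10 11 12 13 14 15 16 17 18 19 20 21 22
     W  L  W  W  W  L  W  W  W  L  W  W  W  L  W  W  W  L  W  W  W  L  W
Position 22 is W, so the first player wins.

First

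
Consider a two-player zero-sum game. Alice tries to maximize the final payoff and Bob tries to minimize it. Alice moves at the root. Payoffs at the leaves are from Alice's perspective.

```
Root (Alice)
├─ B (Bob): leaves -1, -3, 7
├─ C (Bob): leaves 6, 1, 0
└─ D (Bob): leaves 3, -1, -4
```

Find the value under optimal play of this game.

B (Bob): min(-1, -3, 7) = -3
C (Bob): min(6, 1, 0) = 0
D (Bob): min(3, -1, -4) = -4
Root (Alice): max(-3, 0, -4) = 0

0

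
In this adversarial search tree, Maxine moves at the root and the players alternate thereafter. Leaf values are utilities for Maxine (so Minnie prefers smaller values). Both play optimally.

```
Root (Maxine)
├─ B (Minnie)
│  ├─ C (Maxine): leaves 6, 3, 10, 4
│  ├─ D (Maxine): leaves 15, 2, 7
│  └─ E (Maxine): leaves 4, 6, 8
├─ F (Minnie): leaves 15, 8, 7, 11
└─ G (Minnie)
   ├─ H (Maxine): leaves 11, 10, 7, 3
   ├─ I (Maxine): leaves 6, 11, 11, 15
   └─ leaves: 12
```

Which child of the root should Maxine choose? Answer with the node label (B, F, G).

G

C (Maxine): max(6, 3, 10, 4) = 10
D (Maxine): max(15, 2, 7) = 15
E (Maxine): max(4, 6, 8) = 8
B (Minnie): min(10, 15, 8) = 8
F (Minnie): min(15, 8, 7, 11) = 7
H (Maxine): max(11, 10, 7, 3) = 11
I (Maxine): max(6, 11, 11, 15) = 15
G (Minnie): min(11, 15, 12) = 11
Root (Maxine): max(8, 7, 11) = 11
Maxine picks the child with the highest value: G (value 11).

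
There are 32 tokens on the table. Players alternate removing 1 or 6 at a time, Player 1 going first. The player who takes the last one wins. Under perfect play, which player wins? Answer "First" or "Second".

Second

W/L table (W = player to move can force a win):
i:   0  1  2  3  4  5  6  7  8  9 10 11 12 13 14 15 16 17 18 19 20 21 22 23 24 25 26 27 28 29 30 31 32
     L  W  L  W  L  W  W  L  W  L  W  L  W  W  L  W  L  W  L  W  W  L  W  L  W  L  W  W  L  W  L  W  L
Position 32 is L, so the second player wins.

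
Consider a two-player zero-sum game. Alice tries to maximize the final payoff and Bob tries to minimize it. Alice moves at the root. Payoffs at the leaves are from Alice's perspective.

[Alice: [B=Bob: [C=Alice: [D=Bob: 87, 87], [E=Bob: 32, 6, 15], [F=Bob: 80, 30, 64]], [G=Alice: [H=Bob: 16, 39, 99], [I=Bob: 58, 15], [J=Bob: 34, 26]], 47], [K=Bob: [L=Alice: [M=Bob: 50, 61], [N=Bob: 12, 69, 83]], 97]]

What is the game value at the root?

D (Bob): min(87, 87) = 87
E (Bob): min(32, 6, 15) = 6
F (Bob): min(80, 30, 64) = 30
C (Alice): max(87, 6, 30) = 87
H (Bob): min(16, 39, 99) = 16
I (Bob): min(58, 15) = 15
J (Bob): min(34, 26) = 26
G (Alice): max(16, 15, 26) = 26
B (Bob): min(87, 26, 47) = 26
M (Bob): min(50, 61) = 50
N (Bob): min(12, 69, 83) = 12
L (Alice): max(50, 12) = 50
K (Bob): min(50, 97) = 50
Root (Alice): max(26, 50) = 50

50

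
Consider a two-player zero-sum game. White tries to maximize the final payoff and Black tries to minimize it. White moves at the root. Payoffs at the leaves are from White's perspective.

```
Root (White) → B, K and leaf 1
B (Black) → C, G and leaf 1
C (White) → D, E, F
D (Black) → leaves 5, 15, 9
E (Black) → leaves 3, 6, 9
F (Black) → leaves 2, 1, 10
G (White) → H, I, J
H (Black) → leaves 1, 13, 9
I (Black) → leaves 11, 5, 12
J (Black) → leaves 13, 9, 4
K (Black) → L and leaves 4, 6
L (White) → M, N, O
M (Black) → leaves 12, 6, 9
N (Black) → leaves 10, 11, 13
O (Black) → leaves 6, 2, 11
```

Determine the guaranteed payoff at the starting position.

4

D (Black): min(5, 15, 9) = 5
E (Black): min(3, 6, 9) = 3
F (Black): min(2, 1, 10) = 1
C (White): max(5, 3, 1) = 5
H (Black): min(1, 13, 9) = 1
I (Black): min(11, 5, 12) = 5
J (Black): min(13, 9, 4) = 4
G (White): max(1, 5, 4) = 5
B (Black): min(5, 5, 1) = 1
M (Black): min(12, 6, 9) = 6
N (Black): min(10, 11, 13) = 10
O (Black): min(6, 2, 11) = 2
L (White): max(6, 10, 2) = 10
K (Black): min(10, 4, 6) = 4
Root (White): max(1, 4, 1) = 4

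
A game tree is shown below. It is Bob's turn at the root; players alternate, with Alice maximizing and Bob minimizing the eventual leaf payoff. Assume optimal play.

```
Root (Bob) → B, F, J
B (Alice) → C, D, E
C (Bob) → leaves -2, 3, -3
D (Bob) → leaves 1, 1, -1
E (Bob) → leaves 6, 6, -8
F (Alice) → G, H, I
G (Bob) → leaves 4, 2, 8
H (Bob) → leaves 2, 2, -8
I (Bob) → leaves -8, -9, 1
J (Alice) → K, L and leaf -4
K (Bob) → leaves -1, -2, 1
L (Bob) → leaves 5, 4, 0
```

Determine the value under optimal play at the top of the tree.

-1

C (Bob): min(-2, 3, -3) = -3
D (Bob): min(1, 1, -1) = -1
E (Bob): min(6, 6, -8) = -8
B (Alice): max(-3, -1, -8) = -1
G (Bob): min(4, 2, 8) = 2
H (Bob): min(2, 2, -8) = -8
I (Bob): min(-8, -9, 1) = -9
F (Alice): max(2, -8, -9) = 2
K (Bob): min(-1, -2, 1) = -2
L (Bob): min(5, 4, 0) = 0
J (Alice): max(-2, 0, -4) = 0
Root (Bob): min(-1, 2, 0) = -1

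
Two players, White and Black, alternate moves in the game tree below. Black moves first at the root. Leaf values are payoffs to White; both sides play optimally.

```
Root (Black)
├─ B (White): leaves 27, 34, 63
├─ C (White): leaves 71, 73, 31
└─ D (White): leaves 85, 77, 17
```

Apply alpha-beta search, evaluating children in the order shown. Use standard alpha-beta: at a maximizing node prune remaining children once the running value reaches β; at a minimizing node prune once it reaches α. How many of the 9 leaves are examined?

B [α=-∞,β=+∞]: v=63
C [α=-∞,β=63]: v=71 after child 1 ≥ β → β-cutoff, skip 2
D [α=-∞,β=63]: v=85 after child 1 ≥ β → β-cutoff, skip 2
Root [α=-∞,β=+∞]: v=63
Leaves evaluated: 5 of 9.

5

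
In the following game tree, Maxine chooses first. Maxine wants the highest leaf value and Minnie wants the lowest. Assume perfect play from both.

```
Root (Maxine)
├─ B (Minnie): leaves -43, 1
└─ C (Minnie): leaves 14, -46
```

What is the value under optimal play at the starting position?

B (Minnie): min(-43, 1) = -43
C (Minnie): min(14, -46) = -46
Root (Maxine): max(-43, -46) = -43

-43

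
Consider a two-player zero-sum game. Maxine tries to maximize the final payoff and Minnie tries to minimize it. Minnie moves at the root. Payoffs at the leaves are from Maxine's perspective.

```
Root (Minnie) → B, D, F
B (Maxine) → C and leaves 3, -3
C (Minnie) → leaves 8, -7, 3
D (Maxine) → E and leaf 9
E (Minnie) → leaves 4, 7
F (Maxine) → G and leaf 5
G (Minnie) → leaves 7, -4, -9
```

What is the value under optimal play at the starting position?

C (Minnie): min(8, -7, 3) = -7
B (Maxine): max(-7, 3, -3) = 3
E (Minnie): min(4, 7) = 4
D (Maxine): max(4, 9) = 9
G (Minnie): min(7, -4, -9) = -9
F (Maxine): max(-9, 5) = 5
Root (Minnie): min(3, 9, 5) = 3

3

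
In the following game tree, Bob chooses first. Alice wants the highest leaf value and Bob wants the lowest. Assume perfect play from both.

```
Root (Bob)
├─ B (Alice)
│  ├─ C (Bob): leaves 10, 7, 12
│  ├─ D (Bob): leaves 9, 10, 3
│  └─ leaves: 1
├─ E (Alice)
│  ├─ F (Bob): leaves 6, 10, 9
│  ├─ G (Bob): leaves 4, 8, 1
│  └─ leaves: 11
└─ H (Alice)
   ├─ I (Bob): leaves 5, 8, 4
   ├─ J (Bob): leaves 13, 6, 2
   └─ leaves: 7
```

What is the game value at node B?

C: min(10, 7, 12) = 7
D: min(9, 10, 3) = 3
B: max(7, 3, 1) = 7

7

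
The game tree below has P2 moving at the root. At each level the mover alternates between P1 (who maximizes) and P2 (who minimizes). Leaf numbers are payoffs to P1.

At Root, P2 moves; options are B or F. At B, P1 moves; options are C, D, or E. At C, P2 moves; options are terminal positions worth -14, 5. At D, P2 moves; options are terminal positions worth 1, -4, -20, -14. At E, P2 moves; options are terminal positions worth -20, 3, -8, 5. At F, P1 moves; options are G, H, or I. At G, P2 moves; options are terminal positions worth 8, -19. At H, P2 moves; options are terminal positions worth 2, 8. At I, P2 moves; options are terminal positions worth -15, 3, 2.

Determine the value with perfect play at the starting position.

C (P2): min(-14, 5) = -14
D (P2): min(1, -4, -20, -14) = -20
E (P2): min(-20, 3, -8, 5) = -20
B (P1): max(-14, -20, -20) = -14
G (P2): min(8, -19) = -19
H (P2): min(2, 8) = 2
I (P2): min(-15, 3, 2) = -15
F (P1): max(-19, 2, -15) = 2
Root (P2): min(-14, 2) = -14

-14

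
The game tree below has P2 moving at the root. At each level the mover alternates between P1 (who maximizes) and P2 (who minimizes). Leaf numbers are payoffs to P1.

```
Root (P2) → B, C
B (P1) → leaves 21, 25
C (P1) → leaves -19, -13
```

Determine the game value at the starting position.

B (P1): max(21, 25) = 25
C (P1): max(-19, -13) = -13
Root (P2): min(25, -13) = -13

-13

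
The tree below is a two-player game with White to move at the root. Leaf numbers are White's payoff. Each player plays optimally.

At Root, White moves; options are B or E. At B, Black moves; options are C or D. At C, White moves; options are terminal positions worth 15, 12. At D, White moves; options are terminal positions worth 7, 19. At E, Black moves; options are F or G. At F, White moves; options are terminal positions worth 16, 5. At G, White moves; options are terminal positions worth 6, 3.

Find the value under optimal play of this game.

15

C (White): max(15, 12) = 15
D (White): max(7, 19) = 19
B (Black): min(15, 19) = 15
F (White): max(16, 5) = 16
G (White): max(6, 3) = 6
E (Black): min(16, 6) = 6
Root (White): max(15, 6) = 15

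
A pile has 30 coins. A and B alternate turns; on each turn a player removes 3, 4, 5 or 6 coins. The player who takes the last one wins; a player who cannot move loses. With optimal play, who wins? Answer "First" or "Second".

Positions where the player to move wins (W) vs loses (L):
i:   0  1  2  3  4  5  6  7  8  9 10 11 12 13 14 15 16 17 18 19 20 21 22 23 24 25 26 27 28 29 30
     L  L  L  W  W  W  W  W  W  L  L  L  W  W  W  W  W  W  L  L  L  W  W  W  W  W  W  L  L  L  W
Position 30 is W, so the first player wins.

First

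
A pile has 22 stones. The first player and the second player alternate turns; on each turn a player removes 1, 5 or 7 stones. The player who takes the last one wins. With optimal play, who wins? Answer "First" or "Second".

Second

Positions where the player to move wins (W) vs loses (L):
i:   0  1  2  3  4  5  6  7  8  9 10 11 12 13 14 15 16 17 18 19 20 21 22
     L  W  L  W  L  W  L  W  L  W  L  W  L  W  L  W  L  W  L  W  L  W  L
Position 22 is L, so the second player wins.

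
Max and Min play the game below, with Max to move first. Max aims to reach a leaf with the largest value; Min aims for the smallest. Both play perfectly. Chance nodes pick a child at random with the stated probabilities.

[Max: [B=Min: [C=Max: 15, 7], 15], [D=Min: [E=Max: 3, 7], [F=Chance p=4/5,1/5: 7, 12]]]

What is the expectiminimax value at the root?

15

C (Max): max(15, 7) = 15
B (Min): min(15, 15) = 15
E (Max): max(3, 7) = 7
F (Chance): 4/5·7 + 1/5·12 = 8
D (Min): min(7, 8) = 7
Root (Max): max(15, 7) = 15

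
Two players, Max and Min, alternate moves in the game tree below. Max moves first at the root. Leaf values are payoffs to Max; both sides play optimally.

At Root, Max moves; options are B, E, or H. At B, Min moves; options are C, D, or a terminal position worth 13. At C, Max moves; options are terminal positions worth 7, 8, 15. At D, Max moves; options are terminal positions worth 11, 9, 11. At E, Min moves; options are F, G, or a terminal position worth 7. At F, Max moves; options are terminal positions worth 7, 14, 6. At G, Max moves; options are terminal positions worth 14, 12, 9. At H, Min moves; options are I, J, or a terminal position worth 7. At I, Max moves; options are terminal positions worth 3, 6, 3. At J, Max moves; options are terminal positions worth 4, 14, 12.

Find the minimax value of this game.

11

C (Max): max(7, 8, 15) = 15
D (Max): max(11, 9, 11) = 11
B (Min): min(15, 11, 13) = 11
F (Max): max(7, 14, 6) = 14
G (Max): max(14, 12, 9) = 14
E (Min): min(14, 14, 7) = 7
I (Max): max(3, 6, 3) = 6
J (Max): max(4, 14, 12) = 14
H (Min): min(6, 14, 7) = 6
Root (Max): max(11, 7, 6) = 11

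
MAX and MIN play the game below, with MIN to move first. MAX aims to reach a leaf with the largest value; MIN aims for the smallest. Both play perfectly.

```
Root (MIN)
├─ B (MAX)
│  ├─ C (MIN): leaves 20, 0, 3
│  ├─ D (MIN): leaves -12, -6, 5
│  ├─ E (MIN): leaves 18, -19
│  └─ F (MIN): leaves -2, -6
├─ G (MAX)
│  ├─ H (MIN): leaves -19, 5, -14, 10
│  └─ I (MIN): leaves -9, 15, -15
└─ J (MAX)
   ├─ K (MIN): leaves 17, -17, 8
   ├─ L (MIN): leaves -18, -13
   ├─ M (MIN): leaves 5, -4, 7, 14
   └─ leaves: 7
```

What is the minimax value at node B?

0

C: min(20, 0, 3) = 0
D: min(-12, -6, 5) = -12
E: min(18, -19) = -19
F: min(-2, -6) = -6
B: max(0, -12, -19, -6) = 0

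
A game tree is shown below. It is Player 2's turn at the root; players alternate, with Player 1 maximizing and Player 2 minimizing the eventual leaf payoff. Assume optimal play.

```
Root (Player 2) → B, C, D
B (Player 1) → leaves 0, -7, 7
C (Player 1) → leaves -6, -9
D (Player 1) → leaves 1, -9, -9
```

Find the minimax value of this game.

-6

B (Player 1): max(0, -7, 7) = 7
C (Player 1): max(-6, -9) = -6
D (Player 1): max(1, -9, -9) = 1
Root (Player 2): min(7, -6, 1) = -6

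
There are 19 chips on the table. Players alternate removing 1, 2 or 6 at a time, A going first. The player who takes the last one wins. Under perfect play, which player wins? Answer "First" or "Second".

W/L table (W = player to move can force a win):
i:   0  1  2  3  4  5  6  7  8  9 10 11 12 13 14 15 16 17 18 19
     L  W  W  L  W  W  W  L  W  W  L  W  W  W  L  W  W  L  W  W
Position 19 is W, so the first player wins.

First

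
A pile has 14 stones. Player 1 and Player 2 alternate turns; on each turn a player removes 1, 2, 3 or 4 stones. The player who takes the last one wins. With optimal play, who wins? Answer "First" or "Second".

First

Mark each pile size as W (mover wins) or L (mover loses):
i:   0  1  2  3  4  5  6  7  8  9 10 11 12 13 14
     L  W  W  W  W  L  W  W  W  W  L  W  W  W  W
Position 14 is W, so the first player wins.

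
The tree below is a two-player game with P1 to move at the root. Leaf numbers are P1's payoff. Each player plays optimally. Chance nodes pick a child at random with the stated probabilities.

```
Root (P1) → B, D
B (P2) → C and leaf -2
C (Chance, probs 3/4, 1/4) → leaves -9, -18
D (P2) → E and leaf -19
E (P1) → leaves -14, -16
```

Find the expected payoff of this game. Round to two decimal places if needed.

-11.25

C (Chance): 3/4·-9 + 1/4·-18 = -11.25
B (P2): min(-11.25, -2) = -11.25
E (P1): max(-14, -16) = -14
D (P2): min(-14, -19) = -19
Root (P1): max(-11.25, -19) = -11.25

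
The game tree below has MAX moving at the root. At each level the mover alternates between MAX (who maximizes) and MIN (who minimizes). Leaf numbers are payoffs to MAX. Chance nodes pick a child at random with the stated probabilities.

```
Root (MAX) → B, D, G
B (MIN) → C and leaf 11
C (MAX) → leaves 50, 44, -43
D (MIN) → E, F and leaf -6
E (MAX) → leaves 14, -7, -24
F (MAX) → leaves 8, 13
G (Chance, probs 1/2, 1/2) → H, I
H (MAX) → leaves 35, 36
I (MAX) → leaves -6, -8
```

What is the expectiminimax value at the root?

15

C (MAX): max(50, 44, -43) = 50
B (MIN): min(50, 11) = 11
E (MAX): max(14, -7, -24) = 14
F (MAX): max(8, 13) = 13
D (MIN): min(14, 13, -6) = -6
H (MAX): max(35, 36) = 36
I (MAX): max(-6, -8) = -6
G (Chance): 1/2·36 + 1/2·-6 = 15
Root (MAX): max(11, -6, 15) = 15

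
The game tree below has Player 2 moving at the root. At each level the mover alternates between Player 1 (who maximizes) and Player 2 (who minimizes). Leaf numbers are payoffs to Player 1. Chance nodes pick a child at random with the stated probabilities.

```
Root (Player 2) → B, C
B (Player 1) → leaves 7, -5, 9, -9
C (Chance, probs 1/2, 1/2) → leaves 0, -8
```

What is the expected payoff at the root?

B (Player 1): max(7, -5, 9, -9) = 9
C (Chance): 1/2·0 + 1/2·-8 = -4
Root (Player 2): min(9, -4) = -4

-4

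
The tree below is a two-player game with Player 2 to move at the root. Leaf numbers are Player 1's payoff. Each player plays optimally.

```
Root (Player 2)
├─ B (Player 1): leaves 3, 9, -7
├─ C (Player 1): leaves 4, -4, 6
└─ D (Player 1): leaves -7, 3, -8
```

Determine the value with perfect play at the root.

B (Player 1): max(3, 9, -7) = 9
C (Player 1): max(4, -4, 6) = 6
D (Player 1): max(-7, 3, -8) = 3
Root (Player 2): min(9, 6, 3) = 3

3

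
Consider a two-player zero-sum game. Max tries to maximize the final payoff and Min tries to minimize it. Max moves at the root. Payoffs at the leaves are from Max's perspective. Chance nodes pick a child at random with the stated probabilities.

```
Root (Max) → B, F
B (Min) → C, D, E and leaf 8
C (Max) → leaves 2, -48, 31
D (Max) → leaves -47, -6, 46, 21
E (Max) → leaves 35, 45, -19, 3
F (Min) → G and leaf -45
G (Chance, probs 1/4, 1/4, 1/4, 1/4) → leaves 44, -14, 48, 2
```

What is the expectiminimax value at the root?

8

C (Max): max(2, -48, 31) = 31
D (Max): max(-47, -6, 46, 21) = 46
E (Max): max(35, 45, -19, 3) = 45
B (Min): min(31, 46, 45, 8) = 8
G (Chance): 1/4·44 + 1/4·-14 + 1/4·48 + 1/4·2 = 20
F (Min): min(20, -45) = -45
Root (Max): max(8, -45) = 8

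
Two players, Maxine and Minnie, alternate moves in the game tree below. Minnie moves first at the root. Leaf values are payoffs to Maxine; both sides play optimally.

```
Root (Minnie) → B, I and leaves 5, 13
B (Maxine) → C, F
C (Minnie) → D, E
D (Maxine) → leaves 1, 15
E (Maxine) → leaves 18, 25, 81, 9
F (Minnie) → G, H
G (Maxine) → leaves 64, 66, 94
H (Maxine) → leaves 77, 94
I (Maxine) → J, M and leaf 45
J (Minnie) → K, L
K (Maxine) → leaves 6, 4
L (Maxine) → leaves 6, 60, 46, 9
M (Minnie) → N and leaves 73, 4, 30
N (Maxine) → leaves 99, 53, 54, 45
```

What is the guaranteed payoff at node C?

D: max(1, 15) = 15
E: max(18, 25, 81, 9) = 81
C: min(15, 81) = 15

15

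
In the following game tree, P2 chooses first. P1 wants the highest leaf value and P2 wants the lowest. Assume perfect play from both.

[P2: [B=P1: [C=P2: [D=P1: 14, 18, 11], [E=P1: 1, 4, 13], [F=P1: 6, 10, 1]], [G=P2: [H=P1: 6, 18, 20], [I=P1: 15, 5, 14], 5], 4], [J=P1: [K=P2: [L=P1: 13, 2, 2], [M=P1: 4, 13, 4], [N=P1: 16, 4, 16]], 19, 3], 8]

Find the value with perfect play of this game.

D (P1): max(14, 18, 11) = 18
E (P1): max(1, 4, 13) = 13
F (P1): max(6, 10, 1) = 10
C (P2): min(18, 13, 10) = 10
H (P1): max(6, 18, 20) = 20
I (P1): max(15, 5, 14) = 15
G (P2): min(20, 15, 5) = 5
B (P1): max(10, 5, 4) = 10
L (P1): max(13, 2, 2) = 13
M (P1): max(4, 13, 4) = 13
N (P1): max(16, 4, 16) = 16
K (P2): min(13, 13, 16) = 13
J (P1): max(13, 19, 3) = 19
Root (P2): min(10, 19, 8) = 8

8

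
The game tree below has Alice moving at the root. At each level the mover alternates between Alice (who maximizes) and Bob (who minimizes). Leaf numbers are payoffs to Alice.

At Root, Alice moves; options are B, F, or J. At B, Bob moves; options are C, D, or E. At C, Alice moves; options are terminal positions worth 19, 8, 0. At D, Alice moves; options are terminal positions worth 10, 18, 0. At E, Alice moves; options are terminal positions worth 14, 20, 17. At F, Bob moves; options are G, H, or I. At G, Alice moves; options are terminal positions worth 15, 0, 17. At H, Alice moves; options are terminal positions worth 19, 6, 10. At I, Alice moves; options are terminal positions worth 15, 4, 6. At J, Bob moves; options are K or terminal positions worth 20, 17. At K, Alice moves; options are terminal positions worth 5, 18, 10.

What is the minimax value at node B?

18

C: max(19, 8, 0) = 19
D: max(10, 18, 0) = 18
E: max(14, 20, 17) = 20
B: min(19, 18, 20) = 18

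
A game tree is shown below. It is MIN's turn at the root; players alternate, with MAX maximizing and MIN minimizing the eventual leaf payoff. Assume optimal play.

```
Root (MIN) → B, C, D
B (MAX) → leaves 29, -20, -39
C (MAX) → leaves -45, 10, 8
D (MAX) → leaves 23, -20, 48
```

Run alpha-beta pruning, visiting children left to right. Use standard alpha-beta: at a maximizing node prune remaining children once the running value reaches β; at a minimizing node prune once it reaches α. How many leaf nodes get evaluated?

B [α=-∞,β=+∞]: v=29
C [α=-∞,β=29]: v=10
D [α=-∞,β=10]: v=23 after child 1 ≥ β → β-cutoff, skip 2
Root [α=-∞,β=+∞]: v=10
Leaves evaluated: 7 of 9.

7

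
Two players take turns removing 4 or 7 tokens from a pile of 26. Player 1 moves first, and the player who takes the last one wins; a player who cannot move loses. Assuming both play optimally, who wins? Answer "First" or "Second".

i:   0  1  2  3  4  5  6  7  8  9 10 11 12 13 14 15 16 17 18 19 20 21 22 23 24 25 26
     L  L  L  L  W  W  W  W  W  W  W  L  L  L  L  W  W  W  W  W  W  W  L  L  L  L  W
Position 26 is W, so the first player wins.

First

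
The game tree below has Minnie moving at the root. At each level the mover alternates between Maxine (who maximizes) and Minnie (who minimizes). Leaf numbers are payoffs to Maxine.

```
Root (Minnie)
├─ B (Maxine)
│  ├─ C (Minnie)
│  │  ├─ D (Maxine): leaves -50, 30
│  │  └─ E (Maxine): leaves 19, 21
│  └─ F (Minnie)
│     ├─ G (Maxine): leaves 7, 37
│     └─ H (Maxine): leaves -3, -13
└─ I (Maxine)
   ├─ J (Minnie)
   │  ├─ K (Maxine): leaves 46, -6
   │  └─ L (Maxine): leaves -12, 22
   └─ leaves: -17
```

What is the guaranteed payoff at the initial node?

D (Maxine): max(-50, 30) = 30
E (Maxine): max(19, 21) = 21
C (Minnie): min(30, 21) = 21
G (Maxine): max(7, 37) = 37
H (Maxine): max(-3, -13) = -3
F (Minnie): min(37, -3) = -3
B (Maxine): max(21, -3) = 21
K (Maxine): max(46, -6) = 46
L (Maxine): max(-12, 22) = 22
J (Minnie): min(46, 22) = 22
I (Maxine): max(22, -17) = 22
Root (Minnie): min(21, 22) = 21

21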